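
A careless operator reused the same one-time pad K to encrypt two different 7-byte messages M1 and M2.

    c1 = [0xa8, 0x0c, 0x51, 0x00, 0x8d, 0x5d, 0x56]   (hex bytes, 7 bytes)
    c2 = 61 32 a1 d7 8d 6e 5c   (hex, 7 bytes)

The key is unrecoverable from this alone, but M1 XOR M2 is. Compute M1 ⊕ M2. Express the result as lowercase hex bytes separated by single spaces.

c9 3e f0 d7 00 33 0a

c1 ⊕ c2 = (M1 ⊕ K) ⊕ (M2 ⊕ K) = M1 ⊕ M2 — the shared key cancels under XOR.
a8 xor 61 = c9
0c xor 32 = 3e
51 xor a1 = f0
00 xor d7 = d7
8d xor 8d = 00
5d xor 6e = 33
56 xor 5c = 0a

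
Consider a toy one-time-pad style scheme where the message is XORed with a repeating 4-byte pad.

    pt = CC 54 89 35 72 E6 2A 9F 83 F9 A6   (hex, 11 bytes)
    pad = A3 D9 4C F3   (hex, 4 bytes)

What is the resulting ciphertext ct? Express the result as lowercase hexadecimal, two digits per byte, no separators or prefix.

The 4-byte key repeats, so the effective keystream is a3 d9 4c f3 a3 d9 4c f3 a3 d9 4c.
byte 0: 204 XOR 163 = 111
byte 1:  84 XOR 217 = 141
byte 2: 137 XOR  76 = 197
byte 3:  53 XOR 243 = 198
byte 4: 114 XOR 163 = 209
byte 5: 230 XOR 217 =  63
byte 6:  42 XOR  76 = 102
byte 7: 159 XOR 243 = 108
byte 8: 131 XOR 163 =  32
byte 9: 249 XOR 217 =  32
byte 10: 166 XOR  76 = 234

6f8dc5c6d13f666c2020ea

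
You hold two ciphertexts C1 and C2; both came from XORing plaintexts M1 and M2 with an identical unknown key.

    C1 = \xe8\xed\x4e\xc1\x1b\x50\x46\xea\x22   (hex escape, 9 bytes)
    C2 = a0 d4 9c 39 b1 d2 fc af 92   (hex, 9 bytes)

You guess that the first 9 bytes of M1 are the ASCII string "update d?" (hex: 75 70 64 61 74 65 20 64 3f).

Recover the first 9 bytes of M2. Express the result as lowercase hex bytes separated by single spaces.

3d 49 b6 99 de e7 9a 21 8f

First, C1 ⊕ C2 = (M1 ⊕ K) ⊕ (M2 ⊕ K) = M1 ⊕ M2, so the key drops out. Then M2 = (M1 ⊕ M2) ⊕ M1 over the first 9 bytes.
byte 0: (e8 XOR a0) XOR 75 = 48 XOR 75 = 3d
byte 1: (ed XOR d4) XOR 70 = 39 XOR 70 = 49
byte 2: (4e XOR 9c) XOR 64 = d2 XOR 64 = b6
byte 3: (c1 XOR 39) XOR 61 = f8 XOR 61 = 99
byte 4: (1b XOR b1) XOR 74 = aa XOR 74 = de
byte 5: (50 XOR d2) XOR 65 = 82 XOR 65 = e7
byte 6: (46 XOR fc) XOR 20 = ba XOR 20 = 9a
byte 7: (ea XOR af) XOR 64 = 45 XOR 64 = 21
byte 8: (22 XOR 92) XOR 3f = b0 XOR 3f = 8f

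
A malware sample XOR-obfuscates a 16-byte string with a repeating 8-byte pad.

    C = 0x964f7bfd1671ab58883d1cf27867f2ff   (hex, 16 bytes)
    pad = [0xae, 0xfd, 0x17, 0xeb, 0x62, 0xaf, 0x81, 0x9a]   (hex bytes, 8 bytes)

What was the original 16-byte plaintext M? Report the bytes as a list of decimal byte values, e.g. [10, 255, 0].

[56, 178, 108, 22, 116, 222, 42, 194, 38, 192, 11, 25, 26, 200, 115, 101]

The 8-byte key repeats, so the effective keystream is ae fd 17 eb 62 af 81 9a ae fd 17 eb 62 af 81 9a.
byte 0: 10010110 XOR 10101110 = 00111000
byte 1: 01001111 XOR 11111101 = 10110010
byte 2: 01111011 XOR 00010111 = 01101100
byte 3: 11111101 XOR 11101011 = 00010110
byte 4: 00010110 XOR 01100010 = 01110100
byte 5: 01110001 XOR 10101111 = 11011110
byte 6: 10101011 XOR 10000001 = 00101010
byte 7: 01011000 XOR 10011010 = 11000010
byte 8: 10001000 XOR 10101110 = 00100110
byte 9: 00111101 XOR 11111101 = 11000000
byte 10: 00011100 XOR 00010111 = 00001011
byte 11: 11110010 XOR 11101011 = 00011001
byte 12: 01111000 XOR 01100010 = 00011010
byte 13: 01100111 XOR 10101111 = 11001000
byte 14: 11110010 XOR 10000001 = 01110011
byte 15: 11111111 XOR 10011010 = 01100101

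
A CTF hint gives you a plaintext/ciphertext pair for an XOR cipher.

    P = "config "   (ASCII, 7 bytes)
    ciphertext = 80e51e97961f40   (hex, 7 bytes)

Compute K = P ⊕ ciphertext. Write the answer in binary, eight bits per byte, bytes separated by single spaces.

11100011 10001010 01110000 11110001 11111111 01111000 01100000

Since ciphertext = P ⊕ K, XORing both sides with P gives K = P ⊕ ciphertext.
 99 ^ 128 = 227
111 ^ 229 = 138
110 ^  30 = 112
102 ^ 151 = 241
105 ^ 150 = 255
103 ^  31 = 120
 32 ^  64 =  96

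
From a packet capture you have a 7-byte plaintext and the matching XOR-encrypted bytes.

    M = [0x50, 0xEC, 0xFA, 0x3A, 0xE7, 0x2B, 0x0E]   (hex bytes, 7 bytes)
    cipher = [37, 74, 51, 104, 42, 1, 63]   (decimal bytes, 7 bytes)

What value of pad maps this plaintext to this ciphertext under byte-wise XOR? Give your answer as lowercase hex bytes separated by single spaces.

Since cipher = M ⊕ pad, XORing both sides with M gives pad = M ⊕ cipher.
50 ⊕ 25 = 75
ec ⊕ 4a = a6
fa ⊕ 33 = c9
3a ⊕ 68 = 52
e7 ⊕ 2a = cd
2b ⊕ 01 = 2a
0e ⊕ 3f = 31

75 a6 c9 52 cd 2a 31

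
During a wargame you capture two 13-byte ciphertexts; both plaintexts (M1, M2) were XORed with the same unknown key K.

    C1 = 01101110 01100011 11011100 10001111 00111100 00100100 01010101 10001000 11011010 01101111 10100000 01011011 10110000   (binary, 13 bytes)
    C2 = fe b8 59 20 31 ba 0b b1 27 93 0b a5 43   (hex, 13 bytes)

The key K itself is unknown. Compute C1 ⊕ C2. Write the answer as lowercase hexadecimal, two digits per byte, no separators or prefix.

C1 ⊕ C2 = (M1 ⊕ K) ⊕ (M2 ⊕ K) = M1 ⊕ M2 — the shared key cancels under XOR.
110 XOR 254 = 144
 99 XOR 184 = 219
220 XOR  89 = 133
143 XOR  32 = 175
 60 XOR  49 =  13
 36 XOR 186 = 158
 85 XOR  11 =  94
136 XOR 177 =  57
218 XOR  39 = 253
111 XOR 147 = 252
160 XOR  11 = 171
 91 XOR 165 = 254
176 XOR  67 = 243

90db85af0d9e5e39fdfcabfef3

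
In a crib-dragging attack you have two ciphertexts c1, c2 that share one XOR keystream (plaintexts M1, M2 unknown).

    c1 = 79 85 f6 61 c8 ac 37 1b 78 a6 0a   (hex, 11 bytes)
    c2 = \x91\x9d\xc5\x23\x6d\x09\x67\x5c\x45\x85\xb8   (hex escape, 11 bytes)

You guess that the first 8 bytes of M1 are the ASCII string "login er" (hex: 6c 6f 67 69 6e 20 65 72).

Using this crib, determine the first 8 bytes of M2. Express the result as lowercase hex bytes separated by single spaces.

84 77 54 2b cb 85 35 35

First, c1 ⊕ c2 = (M1 ⊕ K) ⊕ (M2 ⊕ K) = M1 ⊕ M2, so the key drops out. Then M2 = (M1 ⊕ M2) ⊕ M1 over the first 8 bytes.
byte 0: (79 XOR 91) XOR 6c = e8 XOR 6c = 84
byte 1: (85 XOR 9d) XOR 6f = 18 XOR 6f = 77
byte 2: (f6 XOR c5) XOR 67 = 33 XOR 67 = 54
byte 3: (61 XOR 23) XOR 69 = 42 XOR 69 = 2b
byte 4: (c8 XOR 6d) XOR 6e = a5 XOR 6e = cb
byte 5: (ac XOR 09) XOR 20 = a5 XOR 20 = 85
byte 6: (37 XOR 67) XOR 65 = 50 XOR 65 = 35
byte 7: (1b XOR 5c) XOR 72 = 47 XOR 72 = 35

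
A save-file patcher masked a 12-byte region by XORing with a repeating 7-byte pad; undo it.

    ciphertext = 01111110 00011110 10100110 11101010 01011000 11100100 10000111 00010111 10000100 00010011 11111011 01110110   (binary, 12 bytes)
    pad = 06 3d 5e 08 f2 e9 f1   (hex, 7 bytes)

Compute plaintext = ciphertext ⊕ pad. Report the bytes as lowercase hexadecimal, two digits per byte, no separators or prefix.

7823f8e2aa0d7611b94df384

The 7-byte key repeats, so the effective keystream is 06 3d 5e 08 f2 e9 f1 06 3d 5e 08 f2.
byte 0: 7e XOR 06 = 78
byte 1: 1e XOR 3d = 23
byte 2: a6 XOR 5e = f8
byte 3: ea XOR 08 = e2
byte 4: 58 XOR f2 = aa
byte 5: e4 XOR e9 = 0d
byte 6: 87 XOR f1 = 76
byte 7: 17 XOR 06 = 11
byte 8: 84 XOR 3d = b9
byte 9: 13 XOR 5e = 4d
byte 10: fb XOR 08 = f3
byte 11: 76 XOR f2 = 84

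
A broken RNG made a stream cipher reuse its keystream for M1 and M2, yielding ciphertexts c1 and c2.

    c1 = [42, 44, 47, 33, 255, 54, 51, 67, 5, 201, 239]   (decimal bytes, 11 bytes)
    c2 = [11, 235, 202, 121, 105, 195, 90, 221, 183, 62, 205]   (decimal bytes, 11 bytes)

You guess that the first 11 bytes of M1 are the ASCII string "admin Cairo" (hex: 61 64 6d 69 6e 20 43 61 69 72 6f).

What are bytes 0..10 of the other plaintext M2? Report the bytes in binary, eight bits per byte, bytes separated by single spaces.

First, c1 ⊕ c2 = (M1 ⊕ K) ⊕ (M2 ⊕ K) = M1 ⊕ M2, so the key drops out. Then M2 = (M1 ⊕ M2) ⊕ M1 over the first 11 bytes.
byte 0: (2a XOR 0b) XOR 61 = 21 XOR 61 = 40
byte 1: (2c XOR eb) XOR 64 = c7 XOR 64 = a3
byte 2: (2f XOR ca) XOR 6d = e5 XOR 6d = 88
byte 3: (21 XOR 79) XOR 69 = 58 XOR 69 = 31
byte 4: (ff XOR 69) XOR 6e = 96 XOR 6e = f8
byte 5: (36 XOR c3) XOR 20 = f5 XOR 20 = d5
byte 6: (33 XOR 5a) XOR 43 = 69 XOR 43 = 2a
byte 7: (43 XOR dd) XOR 61 = 9e XOR 61 = ff
byte 8: (05 XOR b7) XOR 69 = b2 XOR 69 = db
byte 9: (c9 XOR 3e) XOR 72 = f7 XOR 72 = 85
byte 10: (ef XOR cd) XOR 6f = 22 XOR 6f = 4d

01000000 10100011 10001000 00110001 11111000 11010101 00101010 11111111 11011011 10000101 01001101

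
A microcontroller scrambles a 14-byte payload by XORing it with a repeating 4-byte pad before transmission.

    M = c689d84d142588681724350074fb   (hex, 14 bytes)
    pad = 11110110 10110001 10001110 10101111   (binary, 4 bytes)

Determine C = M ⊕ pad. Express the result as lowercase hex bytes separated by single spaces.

The 4-byte key repeats, so the effective keystream is f6 b1 8e af f6 b1 8e af f6 b1 8e af f6 b1.
byte 0: c6 XOR f6 = 30
byte 1: 89 XOR b1 = 38
byte 2: d8 XOR 8e = 56
byte 3: 4d XOR af = e2
byte 4: 14 XOR f6 = e2
byte 5: 25 XOR b1 = 94
byte 6: 88 XOR 8e = 06
byte 7: 68 XOR af = c7
byte 8: 17 XOR f6 = e1
byte 9: 24 XOR b1 = 95
byte 10: 35 XOR 8e = bb
byte 11: 00 XOR af = af
byte 12: 74 XOR f6 = 82
byte 13: fb XOR b1 = 4a

30 38 56 e2 e2 94 06 c7 e1 95 bb af 82 4a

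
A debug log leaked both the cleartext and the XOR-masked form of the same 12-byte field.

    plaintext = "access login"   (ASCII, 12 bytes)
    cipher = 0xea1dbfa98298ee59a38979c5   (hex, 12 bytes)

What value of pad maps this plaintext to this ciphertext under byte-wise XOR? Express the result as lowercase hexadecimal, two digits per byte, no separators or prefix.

8b7edcccf1ebce35ccee10ab

Since cipher = plaintext ⊕ pad, XORing both sides with plaintext gives pad = plaintext ⊕ cipher.
61 xor ea = 8b
63 xor 1d = 7e
63 xor bf = dc
65 xor a9 = cc
73 xor 82 = f1
73 xor 98 = eb
20 xor ee = ce
6c xor 59 = 35
6f xor a3 = cc
67 xor 89 = ee
69 xor 79 = 10
6e xor c5 = ab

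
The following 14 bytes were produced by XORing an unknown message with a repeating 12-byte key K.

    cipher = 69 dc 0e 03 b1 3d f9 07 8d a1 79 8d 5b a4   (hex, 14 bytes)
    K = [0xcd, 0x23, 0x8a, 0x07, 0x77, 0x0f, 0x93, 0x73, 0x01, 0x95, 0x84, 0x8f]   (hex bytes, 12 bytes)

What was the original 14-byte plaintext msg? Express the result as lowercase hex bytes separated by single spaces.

The 12-byte key repeats, so the effective keystream is cd 23 8a 07 77 0f 93 73 01 95 84 8f cd 23.
byte 0: 69 ⊕ cd = a4
byte 1: dc ⊕ 23 = ff
byte 2: 0e ⊕ 8a = 84
byte 3: 03 ⊕ 07 = 04
byte 4: b1 ⊕ 77 = c6
byte 5: 3d ⊕ 0f = 32
byte 6: f9 ⊕ 93 = 6a
byte 7: 07 ⊕ 73 = 74
byte 8: 8d ⊕ 01 = 8c
byte 9: a1 ⊕ 95 = 34
byte 10: 79 ⊕ 84 = fd
byte 11: 8d ⊕ 8f = 02
byte 12: 5b ⊕ cd = 96
byte 13: a4 ⊕ 23 = 87

a4 ff 84 04 c6 32 6a 74 8c 34 fd 02 96 87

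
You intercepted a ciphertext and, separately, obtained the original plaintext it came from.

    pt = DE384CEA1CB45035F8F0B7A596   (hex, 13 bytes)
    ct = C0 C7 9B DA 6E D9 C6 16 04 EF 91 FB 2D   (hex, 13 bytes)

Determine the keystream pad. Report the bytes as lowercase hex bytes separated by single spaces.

1e ff d7 30 72 6d 96 23 fc 1f 26 5e bb

Since ct = pt ⊕ pad, XORing both sides with pt gives pad = pt ⊕ ct.
byte 0: 11011110 xor 11000000 = 00011110
byte 1: 00111000 xor 11000111 = 11111111
byte 2: 01001100 xor 10011011 = 11010111
byte 3: 11101010 xor 11011010 = 00110000
byte 4: 00011100 xor 01101110 = 01110010
byte 5: 10110100 xor 11011001 = 01101101
byte 6: 01010000 xor 11000110 = 10010110
byte 7: 00110101 xor 00010110 = 00100011
byte 8: 11111000 xor 00000100 = 11111100
byte 9: 11110000 xor 11101111 = 00011111
byte 10: 10110111 xor 10010001 = 00100110
byte 11: 10100101 xor 11111011 = 01011110
byte 12: 10010110 xor 00101101 = 10111011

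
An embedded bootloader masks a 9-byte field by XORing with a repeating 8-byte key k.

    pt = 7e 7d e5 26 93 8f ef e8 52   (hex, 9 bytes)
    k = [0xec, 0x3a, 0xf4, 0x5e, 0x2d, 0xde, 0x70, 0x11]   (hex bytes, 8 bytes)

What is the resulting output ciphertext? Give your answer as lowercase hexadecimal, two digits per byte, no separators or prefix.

92471178be519ff9be

The 8-byte key repeats, so the effective keystream is ec 3a f4 5e 2d de 70 11 ec.
byte 0: 7e ⊕ ec = 92
byte 1: 7d ⊕ 3a = 47
byte 2: e5 ⊕ f4 = 11
byte 3: 26 ⊕ 5e = 78
byte 4: 93 ⊕ 2d = be
byte 5: 8f ⊕ de = 51
byte 6: ef ⊕ 70 = 9f
byte 7: e8 ⊕ 11 = f9
byte 8: 52 ⊕ ec = be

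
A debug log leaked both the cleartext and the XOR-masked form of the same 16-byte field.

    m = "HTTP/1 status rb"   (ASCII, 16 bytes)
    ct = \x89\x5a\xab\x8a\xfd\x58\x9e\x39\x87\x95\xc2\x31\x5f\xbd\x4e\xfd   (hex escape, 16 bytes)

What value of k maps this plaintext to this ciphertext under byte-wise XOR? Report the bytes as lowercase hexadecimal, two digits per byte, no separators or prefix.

Since ct = m ⊕ k, XORing both sides with m gives k = m ⊕ ct.
48 ^ 89 = c1
54 ^ 5a = 0e
54 ^ ab = ff
50 ^ 8a = da
2f ^ fd = d2
31 ^ 58 = 69
20 ^ 9e = be
73 ^ 39 = 4a
74 ^ 87 = f3
61 ^ 95 = f4
74 ^ c2 = b6
75 ^ 31 = 44
73 ^ 5f = 2c
20 ^ bd = 9d
72 ^ 4e = 3c
62 ^ fd = 9f

c10effdad269be4af3f4b6442c9d3c9f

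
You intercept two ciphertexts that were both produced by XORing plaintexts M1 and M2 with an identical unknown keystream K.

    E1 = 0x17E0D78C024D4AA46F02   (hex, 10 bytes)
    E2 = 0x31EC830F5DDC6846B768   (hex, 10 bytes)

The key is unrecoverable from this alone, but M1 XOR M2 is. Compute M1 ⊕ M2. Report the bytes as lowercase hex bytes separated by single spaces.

E1 ⊕ E2 = (M1 ⊕ K) ⊕ (M2 ⊕ K) = M1 ⊕ M2 — the shared key cancels under XOR.
byte 0: 17 XOR 31 = 26
byte 1: e0 XOR ec = 0c
byte 2: d7 XOR 83 = 54
byte 3: 8c XOR 0f = 83
byte 4: 02 XOR 5d = 5f
byte 5: 4d XOR dc = 91
byte 6: 4a XOR 68 = 22
byte 7: a4 XOR 46 = e2
byte 8: 6f XOR b7 = d8
byte 9: 02 XOR 68 = 6a

26 0c 54 83 5f 91 22 e2 d8 6a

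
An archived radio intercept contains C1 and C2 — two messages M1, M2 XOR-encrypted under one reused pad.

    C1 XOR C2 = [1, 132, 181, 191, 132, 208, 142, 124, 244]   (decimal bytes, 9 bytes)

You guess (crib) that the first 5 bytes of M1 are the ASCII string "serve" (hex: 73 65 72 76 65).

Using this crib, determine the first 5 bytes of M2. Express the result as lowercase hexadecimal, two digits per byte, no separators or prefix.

72e1c7c9e1

Since C1 ⊕ C2 = M1 ⊕ M2, XORing with the guessed M1 bytes yields the corresponding M2 bytes: M2 = (C1 ⊕ C2) ⊕ M1.
byte 0: 00000001 xor 01110011 = 01110010
byte 1: 10000100 xor 01100101 = 11100001
byte 2: 10110101 xor 01110010 = 11000111
byte 3: 10111111 xor 01110110 = 11001001
byte 4: 10000100 xor 01100101 = 11100001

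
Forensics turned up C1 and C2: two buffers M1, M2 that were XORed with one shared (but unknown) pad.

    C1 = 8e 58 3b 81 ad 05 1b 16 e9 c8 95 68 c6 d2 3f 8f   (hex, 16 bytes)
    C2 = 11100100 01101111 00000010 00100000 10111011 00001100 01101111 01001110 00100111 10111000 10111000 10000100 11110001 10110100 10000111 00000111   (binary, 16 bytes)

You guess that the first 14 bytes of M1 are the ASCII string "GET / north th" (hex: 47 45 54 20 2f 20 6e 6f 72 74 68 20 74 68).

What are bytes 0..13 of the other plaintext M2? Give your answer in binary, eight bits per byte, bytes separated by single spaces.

00101101 01110010 01101101 10000001 00111001 00101001 00011010 00110111 10111100 00000100 01000101 11001100 01000011 00001110

First, C1 ⊕ C2 = (M1 ⊕ K) ⊕ (M2 ⊕ K) = M1 ⊕ M2, so the key drops out. Then M2 = (M1 ⊕ M2) ⊕ M1 over the first 14 bytes.
byte 0: (8e ^ e4) ^ 47 = 6a ^ 47 = 2d
byte 1: (58 ^ 6f) ^ 45 = 37 ^ 45 = 72
byte 2: (3b ^ 02) ^ 54 = 39 ^ 54 = 6d
byte 3: (81 ^ 20) ^ 20 = a1 ^ 20 = 81
byte 4: (ad ^ bb) ^ 2f = 16 ^ 2f = 39
byte 5: (05 ^ 0c) ^ 20 = 09 ^ 20 = 29
byte 6: (1b ^ 6f) ^ 6e = 74 ^ 6e = 1a
byte 7: (16 ^ 4e) ^ 6f = 58 ^ 6f = 37
byte 8: (e9 ^ 27) ^ 72 = ce ^ 72 = bc
byte 9: (c8 ^ b8) ^ 74 = 70 ^ 74 = 04
byte 10: (95 ^ b8) ^ 68 = 2d ^ 68 = 45
byte 11: (68 ^ 84) ^ 20 = ec ^ 20 = cc
byte 12: (c6 ^ f1) ^ 74 = 37 ^ 74 = 43
byte 13: (d2 ^ b4) ^ 68 = 66 ^ 68 = 0e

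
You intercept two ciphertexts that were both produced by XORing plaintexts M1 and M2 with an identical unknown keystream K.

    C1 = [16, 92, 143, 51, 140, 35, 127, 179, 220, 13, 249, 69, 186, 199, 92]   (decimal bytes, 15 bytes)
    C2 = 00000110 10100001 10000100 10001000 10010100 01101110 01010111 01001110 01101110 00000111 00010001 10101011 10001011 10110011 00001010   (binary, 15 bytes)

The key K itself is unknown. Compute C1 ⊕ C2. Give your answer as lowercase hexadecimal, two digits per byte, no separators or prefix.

16fd0bbb184d28fdb20ae8ee317456

C1 ⊕ C2 = (M1 ⊕ K) ⊕ (M2 ⊕ K) = M1 ⊕ M2 — the shared key cancels under XOR.
10 ⊕ 06 = 16
5c ⊕ a1 = fd
8f ⊕ 84 = 0b
33 ⊕ 88 = bb
8c ⊕ 94 = 18
23 ⊕ 6e = 4d
7f ⊕ 57 = 28
b3 ⊕ 4e = fd
dc ⊕ 6e = b2
0d ⊕ 07 = 0a
f9 ⊕ 11 = e8
45 ⊕ ab = ee
ba ⊕ 8b = 31
c7 ⊕ b3 = 74
5c ⊕ 0a = 56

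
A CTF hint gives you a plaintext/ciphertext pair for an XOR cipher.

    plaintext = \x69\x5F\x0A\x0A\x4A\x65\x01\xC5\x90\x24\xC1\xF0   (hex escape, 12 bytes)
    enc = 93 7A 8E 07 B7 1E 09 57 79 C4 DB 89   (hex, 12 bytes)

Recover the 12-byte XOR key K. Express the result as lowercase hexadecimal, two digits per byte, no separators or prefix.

fa25840dfd7b0892e9e01a79

Since enc = plaintext ⊕ K, XORing both sides with plaintext gives K = plaintext ⊕ enc.
byte 0: 01101001 xor 10010011 = 11111010
byte 1: 01011111 xor 01111010 = 00100101
byte 2: 00001010 xor 10001110 = 10000100
byte 3: 00001010 xor 00000111 = 00001101
byte 4: 01001010 xor 10110111 = 11111101
byte 5: 01100101 xor 00011110 = 01111011
byte 6: 00000001 xor 00001001 = 00001000
byte 7: 11000101 xor 01010111 = 10010010
byte 8: 10010000 xor 01111001 = 11101001
byte 9: 00100100 xor 11000100 = 11100000
byte 10: 11000001 xor 11011011 = 00011010
byte 11: 11110000 xor 10001001 = 01111001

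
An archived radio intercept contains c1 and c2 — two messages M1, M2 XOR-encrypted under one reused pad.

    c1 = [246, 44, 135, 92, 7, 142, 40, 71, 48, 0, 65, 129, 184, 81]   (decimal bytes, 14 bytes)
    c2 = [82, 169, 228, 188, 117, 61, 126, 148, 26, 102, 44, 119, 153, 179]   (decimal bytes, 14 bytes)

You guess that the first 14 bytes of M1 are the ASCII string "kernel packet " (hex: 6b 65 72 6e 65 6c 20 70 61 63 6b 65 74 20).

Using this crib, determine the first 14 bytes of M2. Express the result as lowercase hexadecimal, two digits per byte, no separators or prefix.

First, c1 ⊕ c2 = (M1 ⊕ K) ⊕ (M2 ⊕ K) = M1 ⊕ M2, so the key drops out. Then M2 = (M1 ⊕ M2) ⊕ M1 over the first 14 bytes.
byte 0: (f6 ⊕ 52) ⊕ 6b = a4 ⊕ 6b = cf
byte 1: (2c ⊕ a9) ⊕ 65 = 85 ⊕ 65 = e0
byte 2: (87 ⊕ e4) ⊕ 72 = 63 ⊕ 72 = 11
byte 3: (5c ⊕ bc) ⊕ 6e = e0 ⊕ 6e = 8e
byte 4: (07 ⊕ 75) ⊕ 65 = 72 ⊕ 65 = 17
byte 5: (8e ⊕ 3d) ⊕ 6c = b3 ⊕ 6c = df
byte 6: (28 ⊕ 7e) ⊕ 20 = 56 ⊕ 20 = 76
byte 7: (47 ⊕ 94) ⊕ 70 = d3 ⊕ 70 = a3
byte 8: (30 ⊕ 1a) ⊕ 61 = 2a ⊕ 61 = 4b
byte 9: (00 ⊕ 66) ⊕ 63 = 66 ⊕ 63 = 05
byte 10: (41 ⊕ 2c) ⊕ 6b = 6d ⊕ 6b = 06
byte 11: (81 ⊕ 77) ⊕ 65 = f6 ⊕ 65 = 93
byte 12: (b8 ⊕ 99) ⊕ 74 = 21 ⊕ 74 = 55
byte 13: (51 ⊕ b3) ⊕ 20 = e2 ⊕ 20 = c2

cfe0118e17df76a34b05069355c2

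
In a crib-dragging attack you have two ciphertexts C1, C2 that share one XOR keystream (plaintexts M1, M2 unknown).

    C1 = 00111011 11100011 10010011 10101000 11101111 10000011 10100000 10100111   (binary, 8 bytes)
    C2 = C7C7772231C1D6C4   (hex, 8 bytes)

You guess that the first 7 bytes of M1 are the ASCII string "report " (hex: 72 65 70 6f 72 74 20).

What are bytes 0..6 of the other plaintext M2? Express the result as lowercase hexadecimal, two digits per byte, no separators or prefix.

First, C1 ⊕ C2 = (M1 ⊕ K) ⊕ (M2 ⊕ K) = M1 ⊕ M2, so the key drops out. Then M2 = (M1 ⊕ M2) ⊕ M1 over the first 7 bytes.
byte 0: (3b ⊕ c7) ⊕ 72 = fc ⊕ 72 = 8e
byte 1: (e3 ⊕ c7) ⊕ 65 = 24 ⊕ 65 = 41
byte 2: (93 ⊕ 77) ⊕ 70 = e4 ⊕ 70 = 94
byte 3: (a8 ⊕ 22) ⊕ 6f = 8a ⊕ 6f = e5
byte 4: (ef ⊕ 31) ⊕ 72 = de ⊕ 72 = ac
byte 5: (83 ⊕ c1) ⊕ 74 = 42 ⊕ 74 = 36
byte 6: (a0 ⊕ d6) ⊕ 20 = 76 ⊕ 20 = 56

8e4194e5ac3656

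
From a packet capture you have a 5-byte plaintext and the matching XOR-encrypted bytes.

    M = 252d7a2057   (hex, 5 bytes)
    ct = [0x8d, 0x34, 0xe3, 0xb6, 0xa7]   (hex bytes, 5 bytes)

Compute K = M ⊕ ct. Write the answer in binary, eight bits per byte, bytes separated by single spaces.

Since ct = M ⊕ K, XORing both sides with M gives K = M ⊕ ct.
25 ⊕ 8d = a8
2d ⊕ 34 = 19
7a ⊕ e3 = 99
20 ⊕ b6 = 96
57 ⊕ a7 = f0

10101000 00011001 10011001 10010110 11110000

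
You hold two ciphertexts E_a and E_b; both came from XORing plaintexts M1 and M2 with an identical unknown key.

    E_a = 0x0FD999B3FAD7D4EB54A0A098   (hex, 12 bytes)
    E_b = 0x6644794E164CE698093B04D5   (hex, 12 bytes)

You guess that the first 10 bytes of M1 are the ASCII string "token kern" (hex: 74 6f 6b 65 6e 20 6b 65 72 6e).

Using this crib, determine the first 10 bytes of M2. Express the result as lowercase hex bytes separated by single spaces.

1d f2 8b 98 82 bb 59 16 2f f5

First, E_a ⊕ E_b = (M1 ⊕ K) ⊕ (M2 ⊕ K) = M1 ⊕ M2, so the key drops out. Then M2 = (M1 ⊕ M2) ⊕ M1 over the first 10 bytes.
byte 0: (0f xor 66) xor 74 = 69 xor 74 = 1d
byte 1: (d9 xor 44) xor 6f = 9d xor 6f = f2
byte 2: (99 xor 79) xor 6b = e0 xor 6b = 8b
byte 3: (b3 xor 4e) xor 65 = fd xor 65 = 98
byte 4: (fa xor 16) xor 6e = ec xor 6e = 82
byte 5: (d7 xor 4c) xor 20 = 9b xor 20 = bb
byte 6: (d4 xor e6) xor 6b = 32 xor 6b = 59
byte 7: (eb xor 98) xor 65 = 73 xor 65 = 16
byte 8: (54 xor 09) xor 72 = 5d xor 72 = 2f
byte 9: (a0 xor 3b) xor 6e = 9b xor 6e = f5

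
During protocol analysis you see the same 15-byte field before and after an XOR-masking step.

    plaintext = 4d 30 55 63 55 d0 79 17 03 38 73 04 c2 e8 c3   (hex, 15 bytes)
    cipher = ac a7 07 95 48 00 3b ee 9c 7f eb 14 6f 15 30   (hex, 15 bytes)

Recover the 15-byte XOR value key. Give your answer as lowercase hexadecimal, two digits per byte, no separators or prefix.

Since cipher = plaintext ⊕ key, XORing both sides with plaintext gives key = plaintext ⊕ cipher.
byte 0: 01001101 XOR 10101100 = 11100001
byte 1: 00110000 XOR 10100111 = 10010111
byte 2: 01010101 XOR 00000111 = 01010010
byte 3: 01100011 XOR 10010101 = 11110110
byte 4: 01010101 XOR 01001000 = 00011101
byte 5: 11010000 XOR 00000000 = 11010000
byte 6: 01111001 XOR 00111011 = 01000010
byte 7: 00010111 XOR 11101110 = 11111001
byte 8: 00000011 XOR 10011100 = 10011111
byte 9: 00111000 XOR 01111111 = 01000111
byte 10: 01110011 XOR 11101011 = 10011000
byte 11: 00000100 XOR 00010100 = 00010000
byte 12: 11000010 XOR 01101111 = 10101101
byte 13: 11101000 XOR 00010101 = 11111101
byte 14: 11000011 XOR 00110000 = 11110011

e19752f61dd042f99f479810adfdf3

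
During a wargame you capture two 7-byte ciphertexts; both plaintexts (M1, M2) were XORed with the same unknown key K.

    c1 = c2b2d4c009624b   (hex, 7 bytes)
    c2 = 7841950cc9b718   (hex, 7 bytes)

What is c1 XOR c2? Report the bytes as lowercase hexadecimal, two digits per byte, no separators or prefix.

c1 ⊕ c2 = (M1 ⊕ K) ⊕ (M2 ⊕ K) = M1 ⊕ M2 — the shared key cancels under XOR.
c2 ^ 78 = ba
b2 ^ 41 = f3
d4 ^ 95 = 41
c0 ^ 0c = cc
09 ^ c9 = c0
62 ^ b7 = d5
4b ^ 18 = 53

baf341ccc0d553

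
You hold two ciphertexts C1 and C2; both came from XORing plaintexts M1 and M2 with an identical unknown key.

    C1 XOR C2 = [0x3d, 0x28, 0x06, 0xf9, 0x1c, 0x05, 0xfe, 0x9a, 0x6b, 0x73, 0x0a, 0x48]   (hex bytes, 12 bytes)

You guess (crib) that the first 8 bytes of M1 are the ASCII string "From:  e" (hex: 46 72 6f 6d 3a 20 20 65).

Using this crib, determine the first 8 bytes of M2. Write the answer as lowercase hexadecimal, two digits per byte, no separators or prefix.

7b5a69942625deff

Since C1 ⊕ C2 = M1 ⊕ M2, XORing with the guessed M1 bytes yields the corresponding M2 bytes: M2 = (C1 ⊕ C2) ⊕ M1.
3d ⊕ 46 = 7b
28 ⊕ 72 = 5a
06 ⊕ 6f = 69
f9 ⊕ 6d = 94
1c ⊕ 3a = 26
05 ⊕ 20 = 25
fe ⊕ 20 = de
9a ⊕ 65 = ff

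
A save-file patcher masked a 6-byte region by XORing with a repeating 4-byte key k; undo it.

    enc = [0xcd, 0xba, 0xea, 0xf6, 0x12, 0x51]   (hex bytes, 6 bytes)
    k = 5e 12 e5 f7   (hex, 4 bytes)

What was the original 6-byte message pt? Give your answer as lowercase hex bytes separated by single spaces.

The 4-byte key repeats, so the effective keystream is 5e 12 e5 f7 5e 12.
byte 0: cd ^ 5e = 93
byte 1: ba ^ 12 = a8
byte 2: ea ^ e5 = 0f
byte 3: f6 ^ f7 = 01
byte 4: 12 ^ 5e = 4c
byte 5: 51 ^ 12 = 43

93 a8 0f 01 4c 43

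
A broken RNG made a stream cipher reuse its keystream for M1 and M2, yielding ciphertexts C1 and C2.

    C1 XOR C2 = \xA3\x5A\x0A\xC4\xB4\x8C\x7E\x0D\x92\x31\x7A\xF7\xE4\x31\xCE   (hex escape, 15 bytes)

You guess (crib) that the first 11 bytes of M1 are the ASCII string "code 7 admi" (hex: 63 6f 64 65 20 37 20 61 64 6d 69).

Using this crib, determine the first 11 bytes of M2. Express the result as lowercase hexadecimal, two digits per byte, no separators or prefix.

Since C1 ⊕ C2 = M1 ⊕ M2, XORing with the guessed M1 bytes yields the corresponding M2 bytes: M2 = (C1 ⊕ C2) ⊕ M1.
a3 XOR 63 = c0
5a XOR 6f = 35
0a XOR 64 = 6e
c4 XOR 65 = a1
b4 XOR 20 = 94
8c XOR 37 = bb
7e XOR 20 = 5e
0d XOR 61 = 6c
92 XOR 64 = f6
31 XOR 6d = 5c
7a XOR 69 = 13

c0356ea194bb5e6cf65c13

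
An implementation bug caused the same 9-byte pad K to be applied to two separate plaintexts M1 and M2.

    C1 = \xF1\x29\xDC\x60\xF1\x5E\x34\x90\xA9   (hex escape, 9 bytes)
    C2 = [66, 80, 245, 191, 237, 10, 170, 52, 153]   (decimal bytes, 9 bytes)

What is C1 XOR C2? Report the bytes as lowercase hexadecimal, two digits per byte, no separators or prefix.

C1 ⊕ C2 = (M1 ⊕ K) ⊕ (M2 ⊕ K) = M1 ⊕ M2 — the shared key cancels under XOR.
241 xor  66 = 179
 41 xor  80 = 121
220 xor 245 =  41
 96 xor 191 = 223
241 xor 237 =  28
 94 xor  10 =  84
 52 xor 170 = 158
144 xor  52 = 164
169 xor 153 =  48

b37929df1c549ea430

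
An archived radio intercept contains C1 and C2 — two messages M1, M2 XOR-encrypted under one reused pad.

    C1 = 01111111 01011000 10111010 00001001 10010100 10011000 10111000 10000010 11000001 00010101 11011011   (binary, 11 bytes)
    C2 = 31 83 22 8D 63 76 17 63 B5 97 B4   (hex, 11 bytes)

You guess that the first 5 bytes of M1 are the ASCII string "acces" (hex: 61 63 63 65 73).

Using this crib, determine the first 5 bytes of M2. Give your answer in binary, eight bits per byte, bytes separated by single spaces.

First, C1 ⊕ C2 = (M1 ⊕ K) ⊕ (M2 ⊕ K) = M1 ⊕ M2, so the key drops out. Then M2 = (M1 ⊕ M2) ⊕ M1 over the first 5 bytes.
byte 0: (7f ⊕ 31) ⊕ 61 = 4e ⊕ 61 = 2f
byte 1: (58 ⊕ 83) ⊕ 63 = db ⊕ 63 = b8
byte 2: (ba ⊕ 22) ⊕ 63 = 98 ⊕ 63 = fb
byte 3: (09 ⊕ 8d) ⊕ 65 = 84 ⊕ 65 = e1
byte 4: (94 ⊕ 63) ⊕ 73 = f7 ⊕ 73 = 84

00101111 10111000 11111011 11100001 10000100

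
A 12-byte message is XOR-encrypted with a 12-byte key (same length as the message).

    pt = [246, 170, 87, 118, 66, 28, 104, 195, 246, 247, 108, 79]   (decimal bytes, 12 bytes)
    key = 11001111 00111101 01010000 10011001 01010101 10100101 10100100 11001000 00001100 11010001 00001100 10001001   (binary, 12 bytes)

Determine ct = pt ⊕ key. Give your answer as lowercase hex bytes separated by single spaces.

39 97 07 ef 17 b9 cc 0b fa 26 60 c6

byte 0: 11110110 xor 11001111 = 00111001
byte 1: 10101010 xor 00111101 = 10010111
byte 2: 01010111 xor 01010000 = 00000111
byte 3: 01110110 xor 10011001 = 11101111
byte 4: 01000010 xor 01010101 = 00010111
byte 5: 00011100 xor 10100101 = 10111001
byte 6: 01101000 xor 10100100 = 11001100
byte 7: 11000011 xor 11001000 = 00001011
byte 8: 11110110 xor 00001100 = 11111010
byte 9: 11110111 xor 11010001 = 00100110
byte 10: 01101100 xor 00001100 = 01100000
byte 11: 01001111 xor 10001001 = 11000110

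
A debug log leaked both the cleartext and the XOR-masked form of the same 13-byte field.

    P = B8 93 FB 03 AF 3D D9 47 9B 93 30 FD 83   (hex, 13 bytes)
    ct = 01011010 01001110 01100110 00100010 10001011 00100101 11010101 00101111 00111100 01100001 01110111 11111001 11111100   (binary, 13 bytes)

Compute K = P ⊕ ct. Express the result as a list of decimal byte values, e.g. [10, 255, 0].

Since ct = P ⊕ K, XORing both sides with P gives K = P ⊕ ct.
b8 XOR 5a = e2
93 XOR 4e = dd
fb XOR 66 = 9d
03 XOR 22 = 21
af XOR 8b = 24
3d XOR 25 = 18
d9 XOR d5 = 0c
47 XOR 2f = 68
9b XOR 3c = a7
93 XOR 61 = f2
30 XOR 77 = 47
fd XOR f9 = 04
83 XOR fc = 7f

[226, 221, 157, 33, 36, 24, 12, 104, 167, 242, 71, 4, 127]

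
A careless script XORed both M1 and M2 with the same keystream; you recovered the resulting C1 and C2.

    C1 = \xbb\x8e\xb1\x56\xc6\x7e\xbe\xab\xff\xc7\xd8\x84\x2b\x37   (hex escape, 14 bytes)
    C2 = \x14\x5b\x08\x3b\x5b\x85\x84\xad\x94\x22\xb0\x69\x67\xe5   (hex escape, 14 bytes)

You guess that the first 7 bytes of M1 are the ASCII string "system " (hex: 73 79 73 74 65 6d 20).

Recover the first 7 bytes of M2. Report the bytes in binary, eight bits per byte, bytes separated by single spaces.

First, C1 ⊕ C2 = (M1 ⊕ K) ⊕ (M2 ⊕ K) = M1 ⊕ M2, so the key drops out. Then M2 = (M1 ⊕ M2) ⊕ M1 over the first 7 bytes.
byte 0: (bb XOR 14) XOR 73 = af XOR 73 = dc
byte 1: (8e XOR 5b) XOR 79 = d5 XOR 79 = ac
byte 2: (b1 XOR 08) XOR 73 = b9 XOR 73 = ca
byte 3: (56 XOR 3b) XOR 74 = 6d XOR 74 = 19
byte 4: (c6 XOR 5b) XOR 65 = 9d XOR 65 = f8
byte 5: (7e XOR 85) XOR 6d = fb XOR 6d = 96
byte 6: (be XOR 84) XOR 20 = 3a XOR 20 = 1a

11011100 10101100 11001010 00011001 11111000 10010110 00011010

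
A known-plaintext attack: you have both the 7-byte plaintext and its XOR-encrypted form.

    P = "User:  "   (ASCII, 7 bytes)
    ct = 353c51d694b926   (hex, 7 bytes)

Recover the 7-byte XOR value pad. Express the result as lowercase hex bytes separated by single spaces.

Since ct = P ⊕ pad, XORing both sides with P gives pad = P ⊕ ct.
01010101 ⊕ 00110101 = 01100000
01110011 ⊕ 00111100 = 01001111
01100101 ⊕ 01010001 = 00110100
01110010 ⊕ 11010110 = 10100100
00111010 ⊕ 10010100 = 10101110
00100000 ⊕ 10111001 = 10011001
00100000 ⊕ 00100110 = 00000110

60 4f 34 a4 ae 99 06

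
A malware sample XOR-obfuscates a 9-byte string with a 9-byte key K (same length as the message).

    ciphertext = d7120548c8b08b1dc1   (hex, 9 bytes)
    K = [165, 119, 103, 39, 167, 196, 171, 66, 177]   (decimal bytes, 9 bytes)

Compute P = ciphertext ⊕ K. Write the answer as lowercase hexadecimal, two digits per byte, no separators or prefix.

XOR is its own inverse, so applying the key byte-wise gives the result directly.
d7 ⊕ a5 = 72
12 ⊕ 77 = 65
05 ⊕ 67 = 62
48 ⊕ 27 = 6f
c8 ⊕ a7 = 6f
b0 ⊕ c4 = 74
8b ⊕ ab = 20
1d ⊕ 42 = 5f
c1 ⊕ b1 = 70

7265626f6f74205f70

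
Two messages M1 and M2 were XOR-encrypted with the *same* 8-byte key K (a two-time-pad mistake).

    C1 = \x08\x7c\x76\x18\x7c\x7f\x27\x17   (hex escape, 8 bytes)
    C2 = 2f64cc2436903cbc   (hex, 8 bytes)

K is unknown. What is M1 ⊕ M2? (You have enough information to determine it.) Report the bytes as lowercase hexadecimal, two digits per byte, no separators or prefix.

2718ba3c4aef1bab

C1 ⊕ C2 = (M1 ⊕ K) ⊕ (M2 ⊕ K) = M1 ⊕ M2 — the shared key cancels under XOR.
08 ^ 2f = 27
7c ^ 64 = 18
76 ^ cc = ba
18 ^ 24 = 3c
7c ^ 36 = 4a
7f ^ 90 = ef
27 ^ 3c = 1b
17 ^ bc = ab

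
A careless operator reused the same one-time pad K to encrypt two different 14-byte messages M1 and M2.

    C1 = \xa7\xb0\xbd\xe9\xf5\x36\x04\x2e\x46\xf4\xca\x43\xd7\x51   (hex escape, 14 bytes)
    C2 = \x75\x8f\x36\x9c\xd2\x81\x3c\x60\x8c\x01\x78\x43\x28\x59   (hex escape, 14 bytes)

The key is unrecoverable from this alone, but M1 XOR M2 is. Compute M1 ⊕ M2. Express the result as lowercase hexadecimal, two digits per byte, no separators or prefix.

C1 ⊕ C2 = (M1 ⊕ K) ⊕ (M2 ⊕ K) = M1 ⊕ M2 — the shared key cancels under XOR.
a7 ^ 75 = d2
b0 ^ 8f = 3f
bd ^ 36 = 8b
e9 ^ 9c = 75
f5 ^ d2 = 27
36 ^ 81 = b7
04 ^ 3c = 38
2e ^ 60 = 4e
46 ^ 8c = ca
f4 ^ 01 = f5
ca ^ 78 = b2
43 ^ 43 = 00
d7 ^ 28 = ff
51 ^ 59 = 08

d23f8b7527b7384ecaf5b200ff08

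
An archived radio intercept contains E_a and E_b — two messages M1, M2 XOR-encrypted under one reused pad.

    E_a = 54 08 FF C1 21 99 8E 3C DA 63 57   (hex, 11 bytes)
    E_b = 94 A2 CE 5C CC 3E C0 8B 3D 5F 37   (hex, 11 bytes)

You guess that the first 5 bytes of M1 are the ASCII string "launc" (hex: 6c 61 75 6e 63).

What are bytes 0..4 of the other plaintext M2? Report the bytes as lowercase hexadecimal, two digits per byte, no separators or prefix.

accb44f38e

First, E_a ⊕ E_b = (M1 ⊕ K) ⊕ (M2 ⊕ K) = M1 ⊕ M2, so the key drops out. Then M2 = (M1 ⊕ M2) ⊕ M1 over the first 5 bytes.
byte 0: (54 ⊕ 94) ⊕ 6c = c0 ⊕ 6c = ac
byte 1: (08 ⊕ a2) ⊕ 61 = aa ⊕ 61 = cb
byte 2: (ff ⊕ ce) ⊕ 75 = 31 ⊕ 75 = 44
byte 3: (c1 ⊕ 5c) ⊕ 6e = 9d ⊕ 6e = f3
byte 4: (21 ⊕ cc) ⊕ 63 = ed ⊕ 63 = 8e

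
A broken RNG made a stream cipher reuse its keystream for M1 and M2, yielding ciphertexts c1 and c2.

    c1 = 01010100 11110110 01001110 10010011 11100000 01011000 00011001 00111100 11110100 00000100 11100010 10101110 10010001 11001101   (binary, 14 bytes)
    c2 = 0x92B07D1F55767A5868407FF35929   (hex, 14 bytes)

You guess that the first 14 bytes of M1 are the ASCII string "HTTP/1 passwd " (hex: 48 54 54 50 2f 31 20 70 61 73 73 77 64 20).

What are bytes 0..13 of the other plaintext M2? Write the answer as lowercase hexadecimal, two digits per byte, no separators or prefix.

First, c1 ⊕ c2 = (M1 ⊕ K) ⊕ (M2 ⊕ K) = M1 ⊕ M2, so the key drops out. Then M2 = (M1 ⊕ M2) ⊕ M1 over the first 14 bytes.
byte 0: (54 xor 92) xor 48 = c6 xor 48 = 8e
byte 1: (f6 xor b0) xor 54 = 46 xor 54 = 12
byte 2: (4e xor 7d) xor 54 = 33 xor 54 = 67
byte 3: (93 xor 1f) xor 50 = 8c xor 50 = dc
byte 4: (e0 xor 55) xor 2f = b5 xor 2f = 9a
byte 5: (58 xor 76) xor 31 = 2e xor 31 = 1f
byte 6: (19 xor 7a) xor 20 = 63 xor 20 = 43
byte 7: (3c xor 58) xor 70 = 64 xor 70 = 14
byte 8: (f4 xor 68) xor 61 = 9c xor 61 = fd
byte 9: (04 xor 40) xor 73 = 44 xor 73 = 37
byte 10: (e2 xor 7f) xor 73 = 9d xor 73 = ee
byte 11: (ae xor f3) xor 77 = 5d xor 77 = 2a
byte 12: (91 xor 59) xor 64 = c8 xor 64 = ac
byte 13: (cd xor 29) xor 20 = e4 xor 20 = c4

8e1267dc9a1f4314fd37ee2aacc4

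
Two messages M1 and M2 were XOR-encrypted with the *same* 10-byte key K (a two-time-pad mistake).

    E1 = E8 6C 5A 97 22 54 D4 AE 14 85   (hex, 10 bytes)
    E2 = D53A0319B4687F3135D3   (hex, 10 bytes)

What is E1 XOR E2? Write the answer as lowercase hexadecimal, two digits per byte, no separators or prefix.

3d56598e963cab9f2156

E1 ⊕ E2 = (M1 ⊕ K) ⊕ (M2 ⊕ K) = M1 ⊕ M2 — the shared key cancels under XOR.
byte 0: e8 ^ d5 = 3d
byte 1: 6c ^ 3a = 56
byte 2: 5a ^ 03 = 59
byte 3: 97 ^ 19 = 8e
byte 4: 22 ^ b4 = 96
byte 5: 54 ^ 68 = 3c
byte 6: d4 ^ 7f = ab
byte 7: ae ^ 31 = 9f
byte 8: 14 ^ 35 = 21
byte 9: 85 ^ d3 = 56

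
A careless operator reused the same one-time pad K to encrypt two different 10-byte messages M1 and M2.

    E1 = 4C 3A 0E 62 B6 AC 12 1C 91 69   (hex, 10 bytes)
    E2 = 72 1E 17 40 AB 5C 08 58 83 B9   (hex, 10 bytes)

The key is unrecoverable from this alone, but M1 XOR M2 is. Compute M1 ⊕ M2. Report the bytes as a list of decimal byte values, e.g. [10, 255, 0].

E1 ⊕ E2 = (M1 ⊕ K) ⊕ (M2 ⊕ K) = M1 ⊕ M2 — the shared key cancels under XOR.
 76 ^ 114 =  62
 58 ^  30 =  36
 14 ^  23 =  25
 98 ^  64 =  34
182 ^ 171 =  29
172 ^  92 = 240
 18 ^   8 =  26
 28 ^  88 =  68
145 ^ 131 =  18
105 ^ 185 = 208

[62, 36, 25, 34, 29, 240, 26, 68, 18, 208]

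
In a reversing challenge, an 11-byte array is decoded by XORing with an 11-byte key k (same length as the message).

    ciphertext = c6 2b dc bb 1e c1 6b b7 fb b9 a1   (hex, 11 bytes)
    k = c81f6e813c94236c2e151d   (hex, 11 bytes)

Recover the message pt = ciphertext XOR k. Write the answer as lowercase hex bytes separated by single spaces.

byte 0: 11000110 ^ 11001000 = 00001110
byte 1: 00101011 ^ 00011111 = 00110100
byte 2: 11011100 ^ 01101110 = 10110010
byte 3: 10111011 ^ 10000001 = 00111010
byte 4: 00011110 ^ 00111100 = 00100010
byte 5: 11000001 ^ 10010100 = 01010101
byte 6: 01101011 ^ 00100011 = 01001000
byte 7: 10110111 ^ 01101100 = 11011011
byte 8: 11111011 ^ 00101110 = 11010101
byte 9: 10111001 ^ 00010101 = 10101100
byte 10: 10100001 ^ 00011101 = 10111100

0e 34 b2 3a 22 55 48 db d5 ac bc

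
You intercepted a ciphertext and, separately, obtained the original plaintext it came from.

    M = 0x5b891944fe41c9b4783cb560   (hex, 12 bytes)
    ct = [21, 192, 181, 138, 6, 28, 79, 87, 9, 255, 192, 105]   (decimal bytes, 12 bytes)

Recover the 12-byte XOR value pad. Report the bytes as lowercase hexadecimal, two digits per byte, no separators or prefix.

Since ct = M ⊕ pad, XORing both sides with M gives pad = M ⊕ ct.
5b XOR 15 = 4e
89 XOR c0 = 49
19 XOR b5 = ac
44 XOR 8a = ce
fe XOR 06 = f8
41 XOR 1c = 5d
c9 XOR 4f = 86
b4 XOR 57 = e3
78 XOR 09 = 71
3c XOR ff = c3
b5 XOR c0 = 75
60 XOR 69 = 09

4e49accef85d86e371c37509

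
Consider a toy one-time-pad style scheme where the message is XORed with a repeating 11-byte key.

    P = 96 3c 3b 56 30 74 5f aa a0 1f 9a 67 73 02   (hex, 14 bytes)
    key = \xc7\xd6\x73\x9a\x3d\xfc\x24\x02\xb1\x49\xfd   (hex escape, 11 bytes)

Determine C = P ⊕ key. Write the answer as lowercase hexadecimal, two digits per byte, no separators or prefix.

51ea48cc0d887ba8115667a0a571

The 11-byte key repeats, so the effective keystream is c7 d6 73 9a 3d fc 24 02 b1 49 fd c7 d6 73.
byte 0: 96 xor c7 = 51
byte 1: 3c xor d6 = ea
byte 2: 3b xor 73 = 48
byte 3: 56 xor 9a = cc
byte 4: 30 xor 3d = 0d
byte 5: 74 xor fc = 88
byte 6: 5f xor 24 = 7b
byte 7: aa xor 02 = a8
byte 8: a0 xor b1 = 11
byte 9: 1f xor 49 = 56
byte 10: 9a xor fd = 67
byte 11: 67 xor c7 = a0
byte 12: 73 xor d6 = a5
byte 13: 02 xor 73 = 71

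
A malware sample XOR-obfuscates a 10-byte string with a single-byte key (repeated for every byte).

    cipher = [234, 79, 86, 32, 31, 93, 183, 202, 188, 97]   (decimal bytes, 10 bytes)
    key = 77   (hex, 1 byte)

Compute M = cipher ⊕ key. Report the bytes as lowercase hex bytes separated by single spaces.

9d 38 21 57 68 2a c0 bd cb 16

The 1-byte key repeats, so the effective keystream is 77 77 77 77 77 77 77 77 77 77.
byte 0: 234 XOR 119 = 157
byte 1:  79 XOR 119 =  56
byte 2:  86 XOR 119 =  33
byte 3:  32 XOR 119 =  87
byte 4:  31 XOR 119 = 104
byte 5:  93 XOR 119 =  42
byte 6: 183 XOR 119 = 192
byte 7: 202 XOR 119 = 189
byte 8: 188 XOR 119 = 203
byte 9:  97 XOR 119 =  22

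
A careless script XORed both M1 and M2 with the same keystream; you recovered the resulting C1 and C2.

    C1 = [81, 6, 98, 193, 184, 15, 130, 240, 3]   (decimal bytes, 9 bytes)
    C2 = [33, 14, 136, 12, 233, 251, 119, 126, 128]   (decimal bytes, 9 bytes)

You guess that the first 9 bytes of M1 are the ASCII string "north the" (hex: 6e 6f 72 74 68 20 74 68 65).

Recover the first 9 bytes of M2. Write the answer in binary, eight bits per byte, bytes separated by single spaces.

00011110 01100111 10011000 10111001 00111001 11010100 10000001 11100110 11100110

First, C1 ⊕ C2 = (M1 ⊕ K) ⊕ (M2 ⊕ K) = M1 ⊕ M2, so the key drops out. Then M2 = (M1 ⊕ M2) ⊕ M1 over the first 9 bytes.
byte 0: (51 ⊕ 21) ⊕ 6e = 70 ⊕ 6e = 1e
byte 1: (06 ⊕ 0e) ⊕ 6f = 08 ⊕ 6f = 67
byte 2: (62 ⊕ 88) ⊕ 72 = ea ⊕ 72 = 98
byte 3: (c1 ⊕ 0c) ⊕ 74 = cd ⊕ 74 = b9
byte 4: (b8 ⊕ e9) ⊕ 68 = 51 ⊕ 68 = 39
byte 5: (0f ⊕ fb) ⊕ 20 = f4 ⊕ 20 = d4
byte 6: (82 ⊕ 77) ⊕ 74 = f5 ⊕ 74 = 81
byte 7: (f0 ⊕ 7e) ⊕ 68 = 8e ⊕ 68 = e6
byte 8: (03 ⊕ 80) ⊕ 65 = 83 ⊕ 65 = e6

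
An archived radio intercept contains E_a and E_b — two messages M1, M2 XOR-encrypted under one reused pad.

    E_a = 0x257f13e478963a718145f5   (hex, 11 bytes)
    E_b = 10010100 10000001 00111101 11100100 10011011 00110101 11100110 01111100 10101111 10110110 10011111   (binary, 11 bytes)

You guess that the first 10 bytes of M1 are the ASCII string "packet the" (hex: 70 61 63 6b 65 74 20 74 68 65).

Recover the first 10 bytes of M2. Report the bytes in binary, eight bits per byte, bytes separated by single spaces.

First, E_a ⊕ E_b = (M1 ⊕ K) ⊕ (M2 ⊕ K) = M1 ⊕ M2, so the key drops out. Then M2 = (M1 ⊕ M2) ⊕ M1 over the first 10 bytes.
byte 0: (25 xor 94) xor 70 = b1 xor 70 = c1
byte 1: (7f xor 81) xor 61 = fe xor 61 = 9f
byte 2: (13 xor 3d) xor 63 = 2e xor 63 = 4d
byte 3: (e4 xor e4) xor 6b = 00 xor 6b = 6b
byte 4: (78 xor 9b) xor 65 = e3 xor 65 = 86
byte 5: (96 xor 35) xor 74 = a3 xor 74 = d7
byte 6: (3a xor e6) xor 20 = dc xor 20 = fc
byte 7: (71 xor 7c) xor 74 = 0d xor 74 = 79
byte 8: (81 xor af) xor 68 = 2e xor 68 = 46
byte 9: (45 xor b6) xor 65 = f3 xor 65 = 96

11000001 10011111 01001101 01101011 10000110 11010111 11111100 01111001 01000110 10010110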